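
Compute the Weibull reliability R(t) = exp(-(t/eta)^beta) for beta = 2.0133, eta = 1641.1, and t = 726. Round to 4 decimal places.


beta = 2.0133, eta = 1641.1, t = 726
t/eta = 726 / 1641.1 = 0.4424
(t/eta)^beta = 0.4424^2.0133 = 0.1936
R(t) = exp(-0.1936)
R(t) = 0.824

0.824


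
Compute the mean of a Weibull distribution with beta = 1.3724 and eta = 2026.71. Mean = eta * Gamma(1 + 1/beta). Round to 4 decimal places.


beta = 1.3724, eta = 2026.71
1/beta = 0.7287
1 + 1/beta = 1.7287
Gamma(1.7287) = 0.9144
Mean = 2026.71 * 0.9144
Mean = 1853.1823

1853.1823


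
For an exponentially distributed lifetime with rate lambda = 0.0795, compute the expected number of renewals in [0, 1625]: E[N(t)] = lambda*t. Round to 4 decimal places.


lambda = 0.0795
t = 1625
E[N(t)] = lambda * t
E[N(t)] = 0.0795 * 1625
E[N(t)] = 129.1875

129.1875


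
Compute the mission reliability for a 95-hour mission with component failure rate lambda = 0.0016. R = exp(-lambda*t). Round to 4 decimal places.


lambda = 0.0016
mission_time = 95
lambda * t = 0.0016 * 95 = 0.152
R = exp(-0.152)
R = 0.859

0.859


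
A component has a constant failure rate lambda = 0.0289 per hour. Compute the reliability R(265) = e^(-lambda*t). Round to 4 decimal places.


lambda = 0.0289
t = 265
lambda * t = 7.6585
R(t) = e^(-7.6585)
R(t) = 0.0005

0.0005


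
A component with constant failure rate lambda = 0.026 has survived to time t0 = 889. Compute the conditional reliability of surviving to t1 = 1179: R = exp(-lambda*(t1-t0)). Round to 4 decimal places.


lambda = 0.026
t0 = 889, t1 = 1179
t1 - t0 = 290
lambda * (t1-t0) = 0.026 * 290 = 7.54
R = exp(-7.54)
R = 0.0005

0.0005


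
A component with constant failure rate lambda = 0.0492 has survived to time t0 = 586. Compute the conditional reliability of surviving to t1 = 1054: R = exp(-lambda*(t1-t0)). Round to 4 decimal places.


lambda = 0.0492
t0 = 586, t1 = 1054
t1 - t0 = 468
lambda * (t1-t0) = 0.0492 * 468 = 23.0256
R = exp(-23.0256)
R = 0.0

0.0


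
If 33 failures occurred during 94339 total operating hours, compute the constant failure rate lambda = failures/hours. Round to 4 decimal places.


failures = 33
total_hours = 94339
lambda = 33 / 94339
lambda = 0.0003

0.0003


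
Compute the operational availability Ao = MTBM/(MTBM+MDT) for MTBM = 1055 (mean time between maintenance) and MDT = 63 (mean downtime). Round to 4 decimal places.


MTBM = 1055
MDT = 63
MTBM + MDT = 1118
Ao = 1055 / 1118
Ao = 0.9436

0.9436


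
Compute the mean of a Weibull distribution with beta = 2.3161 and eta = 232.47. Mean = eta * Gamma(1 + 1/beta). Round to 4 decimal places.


beta = 2.3161, eta = 232.47
1/beta = 0.4318
1 + 1/beta = 1.4318
Gamma(1.4318) = 0.886
Mean = 232.47 * 0.886
Mean = 205.9659

205.9659


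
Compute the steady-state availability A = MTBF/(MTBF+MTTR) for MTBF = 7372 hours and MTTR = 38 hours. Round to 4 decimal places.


MTBF = 7372
MTTR = 38
MTBF + MTTR = 7410
A = 7372 / 7410
A = 0.9949

0.9949


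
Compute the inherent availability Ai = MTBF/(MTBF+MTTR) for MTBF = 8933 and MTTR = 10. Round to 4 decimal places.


MTBF = 8933
MTTR = 10
MTBF + MTTR = 8943
Ai = 8933 / 8943
Ai = 0.9989

0.9989


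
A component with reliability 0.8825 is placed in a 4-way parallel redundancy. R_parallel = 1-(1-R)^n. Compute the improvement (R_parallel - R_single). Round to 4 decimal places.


R_single = 0.8825, n = 4
1 - R_single = 0.1175
(1 - R_single)^n = 0.1175^4 = 0.0002
R_parallel = 1 - 0.0002 = 0.9998
Improvement = 0.9998 - 0.8825
Improvement = 0.1173

0.1173


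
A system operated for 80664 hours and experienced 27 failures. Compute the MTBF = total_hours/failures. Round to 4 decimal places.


total_hours = 80664
failures = 27
MTBF = 80664 / 27
MTBF = 2987.5556

2987.5556


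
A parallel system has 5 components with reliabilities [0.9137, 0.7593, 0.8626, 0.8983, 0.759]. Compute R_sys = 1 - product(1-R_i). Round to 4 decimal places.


Components: [0.9137, 0.7593, 0.8626, 0.8983, 0.759]
(1 - 0.9137) = 0.0863, running product = 0.0863
(1 - 0.7593) = 0.2407, running product = 0.0208
(1 - 0.8626) = 0.1374, running product = 0.0029
(1 - 0.8983) = 0.1017, running product = 0.0003
(1 - 0.759) = 0.241, running product = 0.0001
Product of (1-R_i) = 0.0001
R_sys = 1 - 0.0001 = 0.9999

0.9999


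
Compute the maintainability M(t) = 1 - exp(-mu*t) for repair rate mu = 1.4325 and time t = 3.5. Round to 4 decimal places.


mu = 1.4325, t = 3.5
mu * t = 1.4325 * 3.5 = 5.0137
exp(-5.0137) = 0.0066
M(t) = 1 - 0.0066
M(t) = 0.9934

0.9934


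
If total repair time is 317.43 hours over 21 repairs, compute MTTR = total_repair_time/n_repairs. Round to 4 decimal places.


total_repair_time = 317.43
n_repairs = 21
MTTR = 317.43 / 21
MTTR = 15.1157

15.1157


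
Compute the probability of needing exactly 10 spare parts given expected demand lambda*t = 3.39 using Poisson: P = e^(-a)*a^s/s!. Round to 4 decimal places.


a = 3.39, s = 10
e^(-a) = e^(-3.39) = 0.0337
a^s = 3.39^10 = 200445.8098
s! = 3628800
P = 0.0337 * 200445.8098 / 3628800
P = 0.0019

0.0019


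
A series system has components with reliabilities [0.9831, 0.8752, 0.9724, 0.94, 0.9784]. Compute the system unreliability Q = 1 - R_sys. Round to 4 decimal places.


Components: [0.9831, 0.8752, 0.9724, 0.94, 0.9784]
After component 1: product = 0.9831
After component 2: product = 0.8604
After component 3: product = 0.8367
After component 4: product = 0.7865
After component 5: product = 0.7695
R_sys = 0.7695
Q = 1 - 0.7695 = 0.2305

0.2305


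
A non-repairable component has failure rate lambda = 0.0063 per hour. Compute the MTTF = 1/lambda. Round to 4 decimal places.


lambda = 0.0063
MTTF = 1 / 0.0063
MTTF = 158.7302

158.7302


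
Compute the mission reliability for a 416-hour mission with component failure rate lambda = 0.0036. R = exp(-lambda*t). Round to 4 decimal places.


lambda = 0.0036
mission_time = 416
lambda * t = 0.0036 * 416 = 1.4976
R = exp(-1.4976)
R = 0.2237

0.2237


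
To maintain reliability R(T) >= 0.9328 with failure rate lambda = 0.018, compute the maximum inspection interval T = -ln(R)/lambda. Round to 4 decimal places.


R_target = 0.9328
lambda = 0.018
-ln(0.9328) = 0.0696
T = 0.0696 / 0.018
T = 3.8647

3.8647


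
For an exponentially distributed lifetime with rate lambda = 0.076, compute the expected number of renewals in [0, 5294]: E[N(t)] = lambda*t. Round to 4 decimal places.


lambda = 0.076
t = 5294
E[N(t)] = lambda * t
E[N(t)] = 0.076 * 5294
E[N(t)] = 402.344

402.344


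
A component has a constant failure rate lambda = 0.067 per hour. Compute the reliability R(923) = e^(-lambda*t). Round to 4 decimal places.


lambda = 0.067
t = 923
lambda * t = 61.841
R(t) = e^(-61.841)
R(t) = 0.0

0.0


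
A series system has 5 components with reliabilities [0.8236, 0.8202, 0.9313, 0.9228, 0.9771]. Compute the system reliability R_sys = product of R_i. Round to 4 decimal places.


Components: [0.8236, 0.8202, 0.9313, 0.9228, 0.9771]
After component 1 (R=0.8236): product = 0.8236
After component 2 (R=0.8202): product = 0.6755
After component 3 (R=0.9313): product = 0.6291
After component 4 (R=0.9228): product = 0.5805
After component 5 (R=0.9771): product = 0.5672
R_sys = 0.5672

0.5672


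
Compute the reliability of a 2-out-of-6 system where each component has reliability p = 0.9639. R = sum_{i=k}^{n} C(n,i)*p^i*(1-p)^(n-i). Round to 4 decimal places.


k = 2, n = 6, p = 0.9639
i=2: C(6,2)=15 * 0.9639^2 * 0.0361^4 = 0.0
i=3: C(6,3)=20 * 0.9639^3 * 0.0361^3 = 0.0008
i=4: C(6,4)=15 * 0.9639^4 * 0.0361^2 = 0.0169
i=5: C(6,5)=6 * 0.9639^5 * 0.0361^1 = 0.1802
i=6: C(6,6)=1 * 0.9639^6 * 0.0361^0 = 0.802
R = sum of terms = 1.0

1.0


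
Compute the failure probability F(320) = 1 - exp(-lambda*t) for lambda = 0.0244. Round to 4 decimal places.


lambda = 0.0244, t = 320
lambda * t = 7.808
exp(-7.808) = 0.0004
F(t) = 1 - 0.0004
F(t) = 0.9996

0.9996


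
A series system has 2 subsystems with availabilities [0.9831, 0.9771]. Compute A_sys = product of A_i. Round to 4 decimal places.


Subsystems: [0.9831, 0.9771]
After subsystem 1 (A=0.9831): product = 0.9831
After subsystem 2 (A=0.9771): product = 0.9606
A_sys = 0.9606

0.9606


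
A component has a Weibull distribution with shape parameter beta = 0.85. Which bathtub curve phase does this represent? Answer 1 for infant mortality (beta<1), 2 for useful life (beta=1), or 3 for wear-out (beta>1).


beta = 0.85
Compare beta to 1:
beta < 1 => infant mortality (phase 1)
beta = 1 => useful life (phase 2)
beta > 1 => wear-out (phase 3)
Since beta = 0.85, this is infant mortality (decreasing failure rate)
Phase = 1

1


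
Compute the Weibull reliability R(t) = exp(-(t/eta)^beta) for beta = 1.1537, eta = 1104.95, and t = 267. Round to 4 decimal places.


beta = 1.1537, eta = 1104.95, t = 267
t/eta = 267 / 1104.95 = 0.2416
(t/eta)^beta = 0.2416^1.1537 = 0.1943
R(t) = exp(-0.1943)
R(t) = 0.8235

0.8235


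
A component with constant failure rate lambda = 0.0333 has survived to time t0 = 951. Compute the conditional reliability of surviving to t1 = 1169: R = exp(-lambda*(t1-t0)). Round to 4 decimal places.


lambda = 0.0333
t0 = 951, t1 = 1169
t1 - t0 = 218
lambda * (t1-t0) = 0.0333 * 218 = 7.2594
R = exp(-7.2594)
R = 0.0007

0.0007


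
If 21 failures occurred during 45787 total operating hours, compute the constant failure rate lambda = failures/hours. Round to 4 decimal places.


failures = 21
total_hours = 45787
lambda = 21 / 45787
lambda = 0.0005

0.0005


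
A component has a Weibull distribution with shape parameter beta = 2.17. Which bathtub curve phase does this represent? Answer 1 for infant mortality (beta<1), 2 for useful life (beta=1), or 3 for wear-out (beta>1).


beta = 2.17
Compare beta to 1:
beta < 1 => infant mortality (phase 1)
beta = 1 => useful life (phase 2)
beta > 1 => wear-out (phase 3)
Since beta = 2.17, this is wear-out (increasing failure rate)
Phase = 3

3


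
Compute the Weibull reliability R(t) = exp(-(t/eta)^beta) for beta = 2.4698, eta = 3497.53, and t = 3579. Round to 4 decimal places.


beta = 2.4698, eta = 3497.53, t = 3579
t/eta = 3579 / 3497.53 = 1.0233
(t/eta)^beta = 1.0233^2.4698 = 1.0585
R(t) = exp(-1.0585)
R(t) = 0.347

0.347


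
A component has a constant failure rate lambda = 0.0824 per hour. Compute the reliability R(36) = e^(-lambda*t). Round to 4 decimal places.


lambda = 0.0824
t = 36
lambda * t = 2.9664
R(t) = e^(-2.9664)
R(t) = 0.0515

0.0515


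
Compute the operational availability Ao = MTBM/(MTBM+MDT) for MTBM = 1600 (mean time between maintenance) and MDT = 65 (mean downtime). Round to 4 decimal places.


MTBM = 1600
MDT = 65
MTBM + MDT = 1665
Ao = 1600 / 1665
Ao = 0.961

0.961


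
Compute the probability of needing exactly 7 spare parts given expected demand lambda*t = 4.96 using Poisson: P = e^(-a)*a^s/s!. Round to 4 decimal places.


a = 4.96, s = 7
e^(-a) = e^(-4.96) = 0.007
a^s = 4.96^7 = 73853.6111
s! = 5040
P = 0.007 * 73853.6111 / 5040
P = 0.1028

0.1028


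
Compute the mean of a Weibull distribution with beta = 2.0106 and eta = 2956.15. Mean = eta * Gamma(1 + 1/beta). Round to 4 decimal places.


beta = 2.0106, eta = 2956.15
1/beta = 0.4974
1 + 1/beta = 1.4974
Gamma(1.4974) = 0.8861
Mean = 2956.15 * 0.8861
Mean = 2619.5763

2619.5763


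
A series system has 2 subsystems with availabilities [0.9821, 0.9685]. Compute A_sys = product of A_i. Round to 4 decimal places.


Subsystems: [0.9821, 0.9685]
After subsystem 1 (A=0.9821): product = 0.9821
After subsystem 2 (A=0.9685): product = 0.9512
A_sys = 0.9512

0.9512


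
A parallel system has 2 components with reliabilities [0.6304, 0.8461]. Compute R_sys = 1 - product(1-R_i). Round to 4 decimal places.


Components: [0.6304, 0.8461]
(1 - 0.6304) = 0.3696, running product = 0.3696
(1 - 0.8461) = 0.1539, running product = 0.0569
Product of (1-R_i) = 0.0569
R_sys = 1 - 0.0569 = 0.9431

0.9431


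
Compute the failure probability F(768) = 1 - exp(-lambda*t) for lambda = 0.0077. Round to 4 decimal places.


lambda = 0.0077, t = 768
lambda * t = 5.9136
exp(-5.9136) = 0.0027
F(t) = 1 - 0.0027
F(t) = 0.9973

0.9973


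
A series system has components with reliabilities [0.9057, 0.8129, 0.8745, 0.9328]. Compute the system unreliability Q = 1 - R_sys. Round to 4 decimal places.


Components: [0.9057, 0.8129, 0.8745, 0.9328]
After component 1: product = 0.9057
After component 2: product = 0.7362
After component 3: product = 0.6438
After component 4: product = 0.6006
R_sys = 0.6006
Q = 1 - 0.6006 = 0.3994

0.3994


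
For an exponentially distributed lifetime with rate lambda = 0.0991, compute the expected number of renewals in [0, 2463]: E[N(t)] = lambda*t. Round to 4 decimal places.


lambda = 0.0991
t = 2463
E[N(t)] = lambda * t
E[N(t)] = 0.0991 * 2463
E[N(t)] = 244.0833

244.0833


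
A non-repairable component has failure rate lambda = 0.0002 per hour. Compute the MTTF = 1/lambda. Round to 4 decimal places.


lambda = 0.0002
MTTF = 1 / 0.0002
MTTF = 5000.0

5000.0


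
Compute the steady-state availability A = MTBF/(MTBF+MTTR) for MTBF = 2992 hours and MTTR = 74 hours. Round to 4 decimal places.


MTBF = 2992
MTTR = 74
MTBF + MTTR = 3066
A = 2992 / 3066
A = 0.9759

0.9759


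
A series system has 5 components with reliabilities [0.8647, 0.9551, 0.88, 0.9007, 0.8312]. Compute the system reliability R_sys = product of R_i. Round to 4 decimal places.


Components: [0.8647, 0.9551, 0.88, 0.9007, 0.8312]
After component 1 (R=0.8647): product = 0.8647
After component 2 (R=0.9551): product = 0.8259
After component 3 (R=0.88): product = 0.7268
After component 4 (R=0.9007): product = 0.6546
After component 5 (R=0.8312): product = 0.5441
R_sys = 0.5441

0.5441


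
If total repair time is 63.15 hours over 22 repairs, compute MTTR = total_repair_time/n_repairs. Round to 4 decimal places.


total_repair_time = 63.15
n_repairs = 22
MTTR = 63.15 / 22
MTTR = 2.8705

2.8705


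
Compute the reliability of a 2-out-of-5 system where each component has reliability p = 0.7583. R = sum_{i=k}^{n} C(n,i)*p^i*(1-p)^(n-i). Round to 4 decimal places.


k = 2, n = 5, p = 0.7583
i=2: C(5,2)=10 * 0.7583^2 * 0.2417^3 = 0.0812
i=3: C(5,3)=10 * 0.7583^3 * 0.2417^2 = 0.2547
i=4: C(5,4)=5 * 0.7583^4 * 0.2417^1 = 0.3996
i=5: C(5,5)=1 * 0.7583^5 * 0.2417^0 = 0.2507
R = sum of terms = 0.9862

0.9862


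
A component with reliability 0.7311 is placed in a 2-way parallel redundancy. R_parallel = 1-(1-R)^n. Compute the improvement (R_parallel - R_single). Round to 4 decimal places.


R_single = 0.7311, n = 2
1 - R_single = 0.2689
(1 - R_single)^n = 0.2689^2 = 0.0723
R_parallel = 1 - 0.0723 = 0.9277
Improvement = 0.9277 - 0.7311
Improvement = 0.1966

0.1966


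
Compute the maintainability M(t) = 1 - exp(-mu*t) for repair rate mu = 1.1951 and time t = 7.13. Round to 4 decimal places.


mu = 1.1951, t = 7.13
mu * t = 1.1951 * 7.13 = 8.5211
exp(-8.5211) = 0.0002
M(t) = 1 - 0.0002
M(t) = 0.9998

0.9998


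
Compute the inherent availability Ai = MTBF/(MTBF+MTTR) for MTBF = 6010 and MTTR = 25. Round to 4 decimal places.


MTBF = 6010
MTTR = 25
MTBF + MTTR = 6035
Ai = 6010 / 6035
Ai = 0.9959

0.9959


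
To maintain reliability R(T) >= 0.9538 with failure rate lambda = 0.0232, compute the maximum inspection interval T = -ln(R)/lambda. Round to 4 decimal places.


R_target = 0.9538
lambda = 0.0232
-ln(0.9538) = 0.0473
T = 0.0473 / 0.0232
T = 2.0388

2.0388


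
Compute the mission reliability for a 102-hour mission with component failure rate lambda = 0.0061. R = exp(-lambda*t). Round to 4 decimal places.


lambda = 0.0061
mission_time = 102
lambda * t = 0.0061 * 102 = 0.6222
R = exp(-0.6222)
R = 0.5368

0.5368


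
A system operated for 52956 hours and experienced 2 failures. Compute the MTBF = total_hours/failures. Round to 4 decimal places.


total_hours = 52956
failures = 2
MTBF = 52956 / 2
MTBF = 26478.0

26478.0


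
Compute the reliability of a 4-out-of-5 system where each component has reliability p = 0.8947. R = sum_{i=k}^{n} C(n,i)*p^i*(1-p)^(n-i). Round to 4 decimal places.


k = 4, n = 5, p = 0.8947
i=4: C(5,4)=5 * 0.8947^4 * 0.1053^1 = 0.3374
i=5: C(5,5)=1 * 0.8947^5 * 0.1053^0 = 0.5733
R = sum of terms = 0.9107

0.9107


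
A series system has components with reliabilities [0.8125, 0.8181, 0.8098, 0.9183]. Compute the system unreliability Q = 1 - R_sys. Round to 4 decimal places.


Components: [0.8125, 0.8181, 0.8098, 0.9183]
After component 1: product = 0.8125
After component 2: product = 0.6647
After component 3: product = 0.5383
After component 4: product = 0.4943
R_sys = 0.4943
Q = 1 - 0.4943 = 0.5057

0.5057


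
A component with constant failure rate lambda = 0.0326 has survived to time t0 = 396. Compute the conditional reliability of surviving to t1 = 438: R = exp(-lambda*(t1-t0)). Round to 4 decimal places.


lambda = 0.0326
t0 = 396, t1 = 438
t1 - t0 = 42
lambda * (t1-t0) = 0.0326 * 42 = 1.3692
R = exp(-1.3692)
R = 0.2543

0.2543


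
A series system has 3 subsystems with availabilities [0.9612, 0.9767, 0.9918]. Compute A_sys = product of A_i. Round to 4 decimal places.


Subsystems: [0.9612, 0.9767, 0.9918]
After subsystem 1 (A=0.9612): product = 0.9612
After subsystem 2 (A=0.9767): product = 0.9388
After subsystem 3 (A=0.9918): product = 0.9311
A_sys = 0.9311

0.9311


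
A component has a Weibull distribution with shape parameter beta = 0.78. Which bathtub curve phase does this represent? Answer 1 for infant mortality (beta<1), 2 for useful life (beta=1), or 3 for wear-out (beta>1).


beta = 0.78
Compare beta to 1:
beta < 1 => infant mortality (phase 1)
beta = 1 => useful life (phase 2)
beta > 1 => wear-out (phase 3)
Since beta = 0.78, this is infant mortality (decreasing failure rate)
Phase = 1

1


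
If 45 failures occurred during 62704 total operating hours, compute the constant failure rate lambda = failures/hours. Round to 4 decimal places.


failures = 45
total_hours = 62704
lambda = 45 / 62704
lambda = 0.0007

0.0007


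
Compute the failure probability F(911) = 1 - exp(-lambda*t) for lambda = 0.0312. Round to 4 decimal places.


lambda = 0.0312, t = 911
lambda * t = 28.4232
exp(-28.4232) = 0.0
F(t) = 1 - 0.0
F(t) = 1.0

1.0


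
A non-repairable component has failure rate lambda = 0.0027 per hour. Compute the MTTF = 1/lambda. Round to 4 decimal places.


lambda = 0.0027
MTTF = 1 / 0.0027
MTTF = 370.3704

370.3704


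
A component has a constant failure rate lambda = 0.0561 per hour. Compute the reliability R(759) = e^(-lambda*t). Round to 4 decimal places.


lambda = 0.0561
t = 759
lambda * t = 42.5799
R(t) = e^(-42.5799)
R(t) = 0.0

0.0


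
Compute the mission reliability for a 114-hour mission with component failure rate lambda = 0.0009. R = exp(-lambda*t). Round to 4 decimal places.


lambda = 0.0009
mission_time = 114
lambda * t = 0.0009 * 114 = 0.1026
R = exp(-0.1026)
R = 0.9025

0.9025


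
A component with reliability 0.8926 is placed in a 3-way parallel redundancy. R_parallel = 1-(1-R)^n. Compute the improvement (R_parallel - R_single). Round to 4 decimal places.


R_single = 0.8926, n = 3
1 - R_single = 0.1074
(1 - R_single)^n = 0.1074^3 = 0.0012
R_parallel = 1 - 0.0012 = 0.9988
Improvement = 0.9988 - 0.8926
Improvement = 0.1062

0.1062


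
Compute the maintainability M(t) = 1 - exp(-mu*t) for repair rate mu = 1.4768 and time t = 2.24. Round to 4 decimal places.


mu = 1.4768, t = 2.24
mu * t = 1.4768 * 2.24 = 3.308
exp(-3.308) = 0.0366
M(t) = 1 - 0.0366
M(t) = 0.9634

0.9634


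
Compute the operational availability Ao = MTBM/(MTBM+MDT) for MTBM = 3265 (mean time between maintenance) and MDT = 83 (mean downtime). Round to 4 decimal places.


MTBM = 3265
MDT = 83
MTBM + MDT = 3348
Ao = 3265 / 3348
Ao = 0.9752

0.9752


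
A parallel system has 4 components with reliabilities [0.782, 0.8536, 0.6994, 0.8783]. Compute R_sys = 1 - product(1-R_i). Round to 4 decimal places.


Components: [0.782, 0.8536, 0.6994, 0.8783]
(1 - 0.782) = 0.218, running product = 0.218
(1 - 0.8536) = 0.1464, running product = 0.0319
(1 - 0.6994) = 0.3006, running product = 0.0096
(1 - 0.8783) = 0.1217, running product = 0.0012
Product of (1-R_i) = 0.0012
R_sys = 1 - 0.0012 = 0.9988

0.9988


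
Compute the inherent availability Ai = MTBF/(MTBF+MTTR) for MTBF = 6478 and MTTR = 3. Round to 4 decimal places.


MTBF = 6478
MTTR = 3
MTBF + MTTR = 6481
Ai = 6478 / 6481
Ai = 0.9995

0.9995


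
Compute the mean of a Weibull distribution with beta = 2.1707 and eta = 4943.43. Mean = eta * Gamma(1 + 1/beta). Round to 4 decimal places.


beta = 2.1707, eta = 4943.43
1/beta = 0.4607
1 + 1/beta = 1.4607
Gamma(1.4607) = 0.8856
Mean = 4943.43 * 0.8856
Mean = 4377.9193

4377.9193


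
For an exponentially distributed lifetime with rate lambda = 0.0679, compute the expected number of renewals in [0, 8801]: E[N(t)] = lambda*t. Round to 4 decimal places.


lambda = 0.0679
t = 8801
E[N(t)] = lambda * t
E[N(t)] = 0.0679 * 8801
E[N(t)] = 597.5879

597.5879


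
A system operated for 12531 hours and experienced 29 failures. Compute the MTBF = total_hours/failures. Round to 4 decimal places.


total_hours = 12531
failures = 29
MTBF = 12531 / 29
MTBF = 432.1034

432.1034


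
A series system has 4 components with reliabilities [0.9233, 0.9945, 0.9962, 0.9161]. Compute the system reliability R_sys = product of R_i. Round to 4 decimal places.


Components: [0.9233, 0.9945, 0.9962, 0.9161]
After component 1 (R=0.9233): product = 0.9233
After component 2 (R=0.9945): product = 0.9182
After component 3 (R=0.9962): product = 0.9147
After component 4 (R=0.9161): product = 0.838
R_sys = 0.838

0.838


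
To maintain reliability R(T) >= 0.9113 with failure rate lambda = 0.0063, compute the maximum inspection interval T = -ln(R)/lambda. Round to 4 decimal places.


R_target = 0.9113
lambda = 0.0063
-ln(0.9113) = 0.0929
T = 0.0929 / 0.0063
T = 14.7434

14.7434


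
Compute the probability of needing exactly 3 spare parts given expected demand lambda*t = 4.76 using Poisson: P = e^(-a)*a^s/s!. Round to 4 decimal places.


a = 4.76, s = 3
e^(-a) = e^(-4.76) = 0.0086
a^s = 4.76^3 = 107.8502
s! = 6
P = 0.0086 * 107.8502 / 6
P = 0.154

0.154


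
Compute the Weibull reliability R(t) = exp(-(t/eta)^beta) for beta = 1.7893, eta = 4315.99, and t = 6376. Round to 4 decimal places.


beta = 1.7893, eta = 4315.99, t = 6376
t/eta = 6376 / 4315.99 = 1.4773
(t/eta)^beta = 1.4773^1.7893 = 2.0102
R(t) = exp(-2.0102)
R(t) = 0.134

0.134


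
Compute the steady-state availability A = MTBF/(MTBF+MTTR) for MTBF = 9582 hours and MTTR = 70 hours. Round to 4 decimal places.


MTBF = 9582
MTTR = 70
MTBF + MTTR = 9652
A = 9582 / 9652
A = 0.9927

0.9927


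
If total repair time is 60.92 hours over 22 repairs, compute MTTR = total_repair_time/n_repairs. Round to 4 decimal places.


total_repair_time = 60.92
n_repairs = 22
MTTR = 60.92 / 22
MTTR = 2.7691

2.7691


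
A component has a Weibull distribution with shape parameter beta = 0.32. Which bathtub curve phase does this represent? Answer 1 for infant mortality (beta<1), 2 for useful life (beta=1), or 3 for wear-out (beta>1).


beta = 0.32
Compare beta to 1:
beta < 1 => infant mortality (phase 1)
beta = 1 => useful life (phase 2)
beta > 1 => wear-out (phase 3)
Since beta = 0.32, this is infant mortality (decreasing failure rate)
Phase = 1

1


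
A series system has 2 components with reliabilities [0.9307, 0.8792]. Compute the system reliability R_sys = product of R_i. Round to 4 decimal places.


Components: [0.9307, 0.8792]
After component 1 (R=0.9307): product = 0.9307
After component 2 (R=0.8792): product = 0.8183
R_sys = 0.8183

0.8183


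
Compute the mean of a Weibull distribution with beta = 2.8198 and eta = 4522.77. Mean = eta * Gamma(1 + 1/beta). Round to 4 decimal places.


beta = 2.8198, eta = 4522.77
1/beta = 0.3546
1 + 1/beta = 1.3546
Gamma(1.3546) = 0.8907
Mean = 4522.77 * 0.8907
Mean = 4028.3918

4028.3918


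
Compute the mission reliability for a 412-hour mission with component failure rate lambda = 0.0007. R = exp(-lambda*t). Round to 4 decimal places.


lambda = 0.0007
mission_time = 412
lambda * t = 0.0007 * 412 = 0.2884
R = exp(-0.2884)
R = 0.7495

0.7495


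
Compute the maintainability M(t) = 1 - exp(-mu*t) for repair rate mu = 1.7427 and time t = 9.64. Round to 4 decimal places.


mu = 1.7427, t = 9.64
mu * t = 1.7427 * 9.64 = 16.7996
exp(-16.7996) = 0.0
M(t) = 1 - 0.0
M(t) = 1.0

1.0


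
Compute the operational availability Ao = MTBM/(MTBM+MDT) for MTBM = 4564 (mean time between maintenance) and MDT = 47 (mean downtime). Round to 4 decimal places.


MTBM = 4564
MDT = 47
MTBM + MDT = 4611
Ao = 4564 / 4611
Ao = 0.9898

0.9898


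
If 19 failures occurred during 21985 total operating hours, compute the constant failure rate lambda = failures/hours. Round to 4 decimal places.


failures = 19
total_hours = 21985
lambda = 19 / 21985
lambda = 0.0009

0.0009


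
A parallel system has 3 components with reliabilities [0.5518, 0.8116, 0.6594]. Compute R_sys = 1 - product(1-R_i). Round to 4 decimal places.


Components: [0.5518, 0.8116, 0.6594]
(1 - 0.5518) = 0.4482, running product = 0.4482
(1 - 0.8116) = 0.1884, running product = 0.0844
(1 - 0.6594) = 0.3406, running product = 0.0288
Product of (1-R_i) = 0.0288
R_sys = 1 - 0.0288 = 0.9712

0.9712


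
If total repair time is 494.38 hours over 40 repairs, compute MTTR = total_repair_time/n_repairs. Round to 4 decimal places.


total_repair_time = 494.38
n_repairs = 40
MTTR = 494.38 / 40
MTTR = 12.3595

12.3595


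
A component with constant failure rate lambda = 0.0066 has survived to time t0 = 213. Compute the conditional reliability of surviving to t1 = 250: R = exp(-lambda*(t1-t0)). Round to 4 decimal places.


lambda = 0.0066
t0 = 213, t1 = 250
t1 - t0 = 37
lambda * (t1-t0) = 0.0066 * 37 = 0.2442
R = exp(-0.2442)
R = 0.7833

0.7833


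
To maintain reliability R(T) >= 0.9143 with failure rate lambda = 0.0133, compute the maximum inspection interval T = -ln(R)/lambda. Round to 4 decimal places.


R_target = 0.9143
lambda = 0.0133
-ln(0.9143) = 0.0896
T = 0.0896 / 0.0133
T = 6.7366

6.7366


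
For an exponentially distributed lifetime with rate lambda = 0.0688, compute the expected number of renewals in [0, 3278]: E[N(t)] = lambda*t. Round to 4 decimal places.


lambda = 0.0688
t = 3278
E[N(t)] = lambda * t
E[N(t)] = 0.0688 * 3278
E[N(t)] = 225.5264

225.5264


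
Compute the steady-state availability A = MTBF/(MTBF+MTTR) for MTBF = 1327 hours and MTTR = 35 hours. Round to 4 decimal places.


MTBF = 1327
MTTR = 35
MTBF + MTTR = 1362
A = 1327 / 1362
A = 0.9743

0.9743


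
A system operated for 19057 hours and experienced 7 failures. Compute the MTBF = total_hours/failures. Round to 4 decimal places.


total_hours = 19057
failures = 7
MTBF = 19057 / 7
MTBF = 2722.4286

2722.4286


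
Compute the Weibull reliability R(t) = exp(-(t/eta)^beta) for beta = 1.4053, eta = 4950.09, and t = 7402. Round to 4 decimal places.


beta = 1.4053, eta = 4950.09, t = 7402
t/eta = 7402 / 4950.09 = 1.4953
(t/eta)^beta = 1.4953^1.4053 = 1.7602
R(t) = exp(-1.7602)
R(t) = 0.172

0.172


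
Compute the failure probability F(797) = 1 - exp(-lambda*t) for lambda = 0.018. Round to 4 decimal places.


lambda = 0.018, t = 797
lambda * t = 14.346
exp(-14.346) = 0.0
F(t) = 1 - 0.0
F(t) = 1.0

1.0


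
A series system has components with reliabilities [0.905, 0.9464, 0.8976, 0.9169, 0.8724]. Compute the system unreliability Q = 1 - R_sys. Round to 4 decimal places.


Components: [0.905, 0.9464, 0.8976, 0.9169, 0.8724]
After component 1: product = 0.905
After component 2: product = 0.8565
After component 3: product = 0.7688
After component 4: product = 0.7049
After component 5: product = 0.615
R_sys = 0.615
Q = 1 - 0.615 = 0.385

0.385


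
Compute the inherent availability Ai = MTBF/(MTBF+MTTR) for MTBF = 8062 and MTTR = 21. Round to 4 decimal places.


MTBF = 8062
MTTR = 21
MTBF + MTTR = 8083
Ai = 8062 / 8083
Ai = 0.9974

0.9974


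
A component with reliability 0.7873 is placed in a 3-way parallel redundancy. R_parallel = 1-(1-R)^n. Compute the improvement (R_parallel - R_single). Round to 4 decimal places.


R_single = 0.7873, n = 3
1 - R_single = 0.2127
(1 - R_single)^n = 0.2127^3 = 0.0096
R_parallel = 1 - 0.0096 = 0.9904
Improvement = 0.9904 - 0.7873
Improvement = 0.2031

0.2031


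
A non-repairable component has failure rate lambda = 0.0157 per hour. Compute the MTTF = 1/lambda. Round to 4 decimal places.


lambda = 0.0157
MTTF = 1 / 0.0157
MTTF = 63.6943

63.6943


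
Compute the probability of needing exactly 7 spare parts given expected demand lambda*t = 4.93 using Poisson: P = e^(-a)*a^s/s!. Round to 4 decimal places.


a = 4.93, s = 7
e^(-a) = e^(-4.93) = 0.0072
a^s = 4.93^7 = 70782.9135
s! = 5040
P = 0.0072 * 70782.9135 / 5040
P = 0.1015

0.1015


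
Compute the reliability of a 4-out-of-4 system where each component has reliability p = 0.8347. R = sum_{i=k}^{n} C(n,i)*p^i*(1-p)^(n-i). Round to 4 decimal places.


k = 4, n = 4, p = 0.8347
i=4: C(4,4)=1 * 0.8347^4 * 0.1653^0 = 0.4854
R = sum of terms = 0.4854

0.4854


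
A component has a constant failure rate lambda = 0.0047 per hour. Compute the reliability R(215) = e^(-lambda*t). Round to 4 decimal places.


lambda = 0.0047
t = 215
lambda * t = 1.0105
R(t) = e^(-1.0105)
R(t) = 0.364

0.364


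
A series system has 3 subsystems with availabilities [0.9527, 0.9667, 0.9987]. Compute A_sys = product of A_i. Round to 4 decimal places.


Subsystems: [0.9527, 0.9667, 0.9987]
After subsystem 1 (A=0.9527): product = 0.9527
After subsystem 2 (A=0.9667): product = 0.921
After subsystem 3 (A=0.9987): product = 0.9198
A_sys = 0.9198

0.9198


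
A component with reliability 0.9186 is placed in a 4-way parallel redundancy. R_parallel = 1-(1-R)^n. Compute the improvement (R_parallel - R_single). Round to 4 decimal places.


R_single = 0.9186, n = 4
1 - R_single = 0.0814
(1 - R_single)^n = 0.0814^4 = 0.0
R_parallel = 1 - 0.0 = 1.0
Improvement = 1.0 - 0.9186
Improvement = 0.0814

0.0814


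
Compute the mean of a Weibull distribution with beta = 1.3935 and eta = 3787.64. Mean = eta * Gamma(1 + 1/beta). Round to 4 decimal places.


beta = 1.3935, eta = 3787.64
1/beta = 0.7176
1 + 1/beta = 1.7176
Gamma(1.7176) = 0.9121
Mean = 3787.64 * 0.9121
Mean = 3454.6878

3454.6878


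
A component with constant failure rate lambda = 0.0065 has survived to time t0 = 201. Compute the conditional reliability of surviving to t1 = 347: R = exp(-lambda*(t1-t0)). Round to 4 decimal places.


lambda = 0.0065
t0 = 201, t1 = 347
t1 - t0 = 146
lambda * (t1-t0) = 0.0065 * 146 = 0.949
R = exp(-0.949)
R = 0.3871

0.3871


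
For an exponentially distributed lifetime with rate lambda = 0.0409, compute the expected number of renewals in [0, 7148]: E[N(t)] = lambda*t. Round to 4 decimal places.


lambda = 0.0409
t = 7148
E[N(t)] = lambda * t
E[N(t)] = 0.0409 * 7148
E[N(t)] = 292.3532

292.3532


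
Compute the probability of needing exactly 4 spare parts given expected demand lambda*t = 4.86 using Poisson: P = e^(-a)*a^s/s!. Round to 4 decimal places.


a = 4.86, s = 4
e^(-a) = e^(-4.86) = 0.0078
a^s = 4.86^4 = 557.8855
s! = 24
P = 0.0078 * 557.8855 / 24
P = 0.1802

0.1802


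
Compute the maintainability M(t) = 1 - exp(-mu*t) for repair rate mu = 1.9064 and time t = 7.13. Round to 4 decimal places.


mu = 1.9064, t = 7.13
mu * t = 1.9064 * 7.13 = 13.5926
exp(-13.5926) = 0.0
M(t) = 1 - 0.0
M(t) = 1.0

1.0


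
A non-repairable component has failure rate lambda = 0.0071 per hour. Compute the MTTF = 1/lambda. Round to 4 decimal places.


lambda = 0.0071
MTTF = 1 / 0.0071
MTTF = 140.8451

140.8451


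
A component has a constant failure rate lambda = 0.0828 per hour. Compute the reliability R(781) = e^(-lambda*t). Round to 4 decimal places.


lambda = 0.0828
t = 781
lambda * t = 64.6668
R(t) = e^(-64.6668)
R(t) = 0.0

0.0


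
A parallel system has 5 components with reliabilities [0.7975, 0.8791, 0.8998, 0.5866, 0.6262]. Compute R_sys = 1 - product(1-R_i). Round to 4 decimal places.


Components: [0.7975, 0.8791, 0.8998, 0.5866, 0.6262]
(1 - 0.7975) = 0.2025, running product = 0.2025
(1 - 0.8791) = 0.1209, running product = 0.0245
(1 - 0.8998) = 0.1002, running product = 0.0025
(1 - 0.5866) = 0.4134, running product = 0.001
(1 - 0.6262) = 0.3738, running product = 0.0004
Product of (1-R_i) = 0.0004
R_sys = 1 - 0.0004 = 0.9996

0.9996


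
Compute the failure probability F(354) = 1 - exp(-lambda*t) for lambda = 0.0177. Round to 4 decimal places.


lambda = 0.0177, t = 354
lambda * t = 6.2658
exp(-6.2658) = 0.0019
F(t) = 1 - 0.0019
F(t) = 0.9981

0.9981


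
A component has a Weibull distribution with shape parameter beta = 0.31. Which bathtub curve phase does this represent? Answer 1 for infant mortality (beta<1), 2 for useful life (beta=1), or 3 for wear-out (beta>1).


beta = 0.31
Compare beta to 1:
beta < 1 => infant mortality (phase 1)
beta = 1 => useful life (phase 2)
beta > 1 => wear-out (phase 3)
Since beta = 0.31, this is infant mortality (decreasing failure rate)
Phase = 1

1


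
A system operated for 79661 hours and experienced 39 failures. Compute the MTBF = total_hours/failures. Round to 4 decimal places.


total_hours = 79661
failures = 39
MTBF = 79661 / 39
MTBF = 2042.5897

2042.5897


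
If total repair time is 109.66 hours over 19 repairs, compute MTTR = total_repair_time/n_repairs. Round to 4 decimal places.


total_repair_time = 109.66
n_repairs = 19
MTTR = 109.66 / 19
MTTR = 5.7716

5.7716


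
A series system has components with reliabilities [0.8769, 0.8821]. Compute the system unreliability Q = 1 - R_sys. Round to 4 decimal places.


Components: [0.8769, 0.8821]
After component 1: product = 0.8769
After component 2: product = 0.7735
R_sys = 0.7735
Q = 1 - 0.7735 = 0.2265

0.2265


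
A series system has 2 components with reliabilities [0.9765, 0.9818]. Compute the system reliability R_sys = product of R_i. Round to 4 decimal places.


Components: [0.9765, 0.9818]
After component 1 (R=0.9765): product = 0.9765
After component 2 (R=0.9818): product = 0.9587
R_sys = 0.9587

0.9587


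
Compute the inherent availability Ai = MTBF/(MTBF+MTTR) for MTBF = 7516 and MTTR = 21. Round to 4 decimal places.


MTBF = 7516
MTTR = 21
MTBF + MTTR = 7537
Ai = 7516 / 7537
Ai = 0.9972

0.9972


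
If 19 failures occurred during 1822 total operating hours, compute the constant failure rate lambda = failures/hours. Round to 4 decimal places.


failures = 19
total_hours = 1822
lambda = 19 / 1822
lambda = 0.0104

0.0104


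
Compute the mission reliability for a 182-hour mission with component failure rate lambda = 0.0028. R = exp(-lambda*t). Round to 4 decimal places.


lambda = 0.0028
mission_time = 182
lambda * t = 0.0028 * 182 = 0.5096
R = exp(-0.5096)
R = 0.6007

0.6007


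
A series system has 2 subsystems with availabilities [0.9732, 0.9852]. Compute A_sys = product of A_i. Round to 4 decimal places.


Subsystems: [0.9732, 0.9852]
After subsystem 1 (A=0.9732): product = 0.9732
After subsystem 2 (A=0.9852): product = 0.9588
A_sys = 0.9588

0.9588


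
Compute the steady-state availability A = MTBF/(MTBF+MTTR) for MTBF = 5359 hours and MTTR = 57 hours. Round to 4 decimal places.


MTBF = 5359
MTTR = 57
MTBF + MTTR = 5416
A = 5359 / 5416
A = 0.9895

0.9895


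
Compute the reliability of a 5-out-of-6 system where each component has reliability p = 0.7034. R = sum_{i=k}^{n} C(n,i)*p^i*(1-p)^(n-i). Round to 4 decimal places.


k = 5, n = 6, p = 0.7034
i=5: C(6,5)=6 * 0.7034^5 * 0.2966^1 = 0.3064
i=6: C(6,6)=1 * 0.7034^6 * 0.2966^0 = 0.1211
R = sum of terms = 0.4276

0.4276


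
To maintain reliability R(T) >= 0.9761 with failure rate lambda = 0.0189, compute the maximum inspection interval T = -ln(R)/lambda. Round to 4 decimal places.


R_target = 0.9761
lambda = 0.0189
-ln(0.9761) = 0.0242
T = 0.0242 / 0.0189
T = 1.2799

1.2799


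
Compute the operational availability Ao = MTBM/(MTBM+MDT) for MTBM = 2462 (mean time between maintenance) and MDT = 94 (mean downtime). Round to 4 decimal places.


MTBM = 2462
MDT = 94
MTBM + MDT = 2556
Ao = 2462 / 2556
Ao = 0.9632

0.9632


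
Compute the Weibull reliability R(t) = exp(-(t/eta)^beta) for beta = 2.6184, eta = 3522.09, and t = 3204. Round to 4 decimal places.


beta = 2.6184, eta = 3522.09, t = 3204
t/eta = 3204 / 3522.09 = 0.9097
(t/eta)^beta = 0.9097^2.6184 = 0.7805
R(t) = exp(-0.7805)
R(t) = 0.4582

0.4582


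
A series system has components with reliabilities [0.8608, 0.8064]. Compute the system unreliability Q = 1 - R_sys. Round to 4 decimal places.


Components: [0.8608, 0.8064]
After component 1: product = 0.8608
After component 2: product = 0.6941
R_sys = 0.6941
Q = 1 - 0.6941 = 0.3059

0.3059


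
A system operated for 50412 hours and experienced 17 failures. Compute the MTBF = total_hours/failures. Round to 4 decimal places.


total_hours = 50412
failures = 17
MTBF = 50412 / 17
MTBF = 2965.4118

2965.4118


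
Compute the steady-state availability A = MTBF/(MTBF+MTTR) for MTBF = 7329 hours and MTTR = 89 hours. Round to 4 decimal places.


MTBF = 7329
MTTR = 89
MTBF + MTTR = 7418
A = 7329 / 7418
A = 0.988

0.988


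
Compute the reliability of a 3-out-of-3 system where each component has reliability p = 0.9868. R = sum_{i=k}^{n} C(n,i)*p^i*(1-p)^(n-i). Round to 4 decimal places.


k = 3, n = 3, p = 0.9868
i=3: C(3,3)=1 * 0.9868^3 * 0.0132^0 = 0.9609
R = sum of terms = 0.9609

0.9609


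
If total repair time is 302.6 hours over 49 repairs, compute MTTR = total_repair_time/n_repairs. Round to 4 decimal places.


total_repair_time = 302.6
n_repairs = 49
MTTR = 302.6 / 49
MTTR = 6.1755

6.1755


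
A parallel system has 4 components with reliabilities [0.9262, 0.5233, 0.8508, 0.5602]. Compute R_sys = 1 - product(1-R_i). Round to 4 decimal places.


Components: [0.9262, 0.5233, 0.8508, 0.5602]
(1 - 0.9262) = 0.0738, running product = 0.0738
(1 - 0.5233) = 0.4767, running product = 0.0352
(1 - 0.8508) = 0.1492, running product = 0.0052
(1 - 0.5602) = 0.4398, running product = 0.0023
Product of (1-R_i) = 0.0023
R_sys = 1 - 0.0023 = 0.9977

0.9977


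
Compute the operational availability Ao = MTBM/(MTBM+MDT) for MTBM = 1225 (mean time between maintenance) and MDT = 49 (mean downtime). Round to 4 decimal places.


MTBM = 1225
MDT = 49
MTBM + MDT = 1274
Ao = 1225 / 1274
Ao = 0.9615

0.9615


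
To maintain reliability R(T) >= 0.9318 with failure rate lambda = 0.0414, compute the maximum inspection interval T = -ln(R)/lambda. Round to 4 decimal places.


R_target = 0.9318
lambda = 0.0414
-ln(0.9318) = 0.0706
T = 0.0706 / 0.0414
T = 1.7062

1.7062


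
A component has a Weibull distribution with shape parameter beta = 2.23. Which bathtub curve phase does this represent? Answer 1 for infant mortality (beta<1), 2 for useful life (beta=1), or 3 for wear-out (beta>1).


beta = 2.23
Compare beta to 1:
beta < 1 => infant mortality (phase 1)
beta = 1 => useful life (phase 2)
beta > 1 => wear-out (phase 3)
Since beta = 2.23, this is wear-out (increasing failure rate)
Phase = 3

3


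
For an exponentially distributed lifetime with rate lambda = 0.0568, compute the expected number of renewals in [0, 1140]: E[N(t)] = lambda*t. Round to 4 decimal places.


lambda = 0.0568
t = 1140
E[N(t)] = lambda * t
E[N(t)] = 0.0568 * 1140
E[N(t)] = 64.752

64.752


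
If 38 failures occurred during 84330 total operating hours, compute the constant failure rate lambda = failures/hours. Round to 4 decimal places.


failures = 38
total_hours = 84330
lambda = 38 / 84330
lambda = 0.0005

0.0005
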